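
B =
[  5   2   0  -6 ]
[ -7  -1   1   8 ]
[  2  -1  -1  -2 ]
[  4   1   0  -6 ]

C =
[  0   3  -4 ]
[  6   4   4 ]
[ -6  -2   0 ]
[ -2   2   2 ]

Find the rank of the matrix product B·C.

3

First compute BC:
[[ 24,  11, -24],
 [-28, -11,  40],
 [  4,   0, -16],
 [ 18,   4, -24]]
Now row reduce the product.
R2 ← R2 + (7/6)·R1: [0, 11/6, 12]
R3 ← R3 − (1/6)·R1: [0, -11/6, -12]
R4 ← R4 − (3/4)·R1: [0, -17/4, -6]
R3 ← R3 + R2: [0, 0, 0]
R4 ← R4 + (51/22)·R2: [0, 0, 240/11]
Swap R3 ↔ R4
3 nonzero rows, so rank(BC) = 3.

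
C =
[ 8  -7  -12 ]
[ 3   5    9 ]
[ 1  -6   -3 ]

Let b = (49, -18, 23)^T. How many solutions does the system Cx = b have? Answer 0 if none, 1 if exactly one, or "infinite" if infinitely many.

Row reduce the augmented matrix [C | b].
R2 ← R2 − (3/8)·R1: [0, 61/8, 27/2, -291/8]
R3 ← R3 − (1/8)·R1: [0, -41/8, -3/2, 135/8]
R3 ← R3 + (41/61)·R2: [0, 0, 462/61, -462/61]
The echelon form has 3 nonzero rows, and every pivot lies in the first 3 columns, so rank(C) = rank([C|b]) = 3.
The system is consistent.
rank = 3 = number of unknowns, so the solution is unique.

1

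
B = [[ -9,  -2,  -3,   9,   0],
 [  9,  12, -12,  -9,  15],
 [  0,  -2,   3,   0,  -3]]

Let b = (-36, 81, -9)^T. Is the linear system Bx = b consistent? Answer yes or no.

yes

Row reduce the augmented matrix [B | b].
R2 ← R2 + R1: [0, 10, -15, 0, 15, 45]
R3 ← R3 + (1/5)·R2: [0, 0, 0, 0, 0, 0]
The echelon form has 2 nonzero rows, and every pivot lies in the first 5 columns, so rank(B) = rank([B|b]) = 2.
The system is consistent.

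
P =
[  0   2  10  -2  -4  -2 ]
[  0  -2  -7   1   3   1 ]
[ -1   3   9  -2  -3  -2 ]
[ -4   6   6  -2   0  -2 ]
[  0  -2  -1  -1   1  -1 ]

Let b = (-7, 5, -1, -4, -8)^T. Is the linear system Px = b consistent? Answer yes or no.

no

Row reduce the augmented matrix [P | b].
Swap R1 ↔ R3
R4 ← R4 − (4)·R1: [0, -6, -30, 6, 12, 6, 0]
R3 ← R3 + R2: [0, 0, 3, -1, -1, -1, -2]
R4 ← R4 − (3)·R2: [0, 0, -9, 3, 3, 3, -15]
R5 ← R5 − R2: [0, 0, 6, -2, -2, -2, -13]
R4 ← R4 + (3)·R3: [0, 0, 0, 0, 0, 0, -21]
R5 ← R5 − (2)·R3: [0, 0, 0, 0, 0, 0, -9]
R5 ← R5 − (3/7)·R4: [0, 0, 0, 0, 0, 0, 0]
The echelon form has 4 nonzero rows; the last pivot sits in the augmented column, so rank(P) = 3 but rank([P|b]) = 4.
Since the ranks differ, the system is inconsistent.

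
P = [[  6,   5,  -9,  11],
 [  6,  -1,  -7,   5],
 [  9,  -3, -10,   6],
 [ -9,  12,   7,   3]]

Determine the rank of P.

Row reduce to echelon form.
R2 ← R2 − R1: [0, -6, 2, -6]
R3 ← R3 − (3/2)·R1: [0, -21/2, 7/2, -21/2]
R4 ← R4 + (3/2)·R1: [0, 39/2, -13/2, 39/2]
R3 ← R3 − (7/4)·R2: [0, 0, 0, 0]
R4 ← R4 + (13/4)·R2: [0, 0, 0, 0]
Echelon form has 2 nonzero rows, so rank(P) = 2.

2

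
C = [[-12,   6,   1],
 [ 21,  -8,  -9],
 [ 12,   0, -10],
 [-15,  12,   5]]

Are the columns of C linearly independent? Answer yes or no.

Row reduce C to echelon form.
R2 ← R2 + (7/4)·R1: [0, 5/2, -29/4]
R3 ← R3 + R1: [0, 6, -9]
R4 ← R4 − (5/4)·R1: [0, 9/2, 15/4]
R3 ← R3 − (12/5)·R2: [0, 0, 42/5]
R4 ← R4 − (9/5)·R2: [0, 0, 84/5]
R4 ← R4 − (2)·R3: [0, 0, 0]
3 pivots among 3 columns.
Every column is a pivot column, so the columns are linearly independent.

yes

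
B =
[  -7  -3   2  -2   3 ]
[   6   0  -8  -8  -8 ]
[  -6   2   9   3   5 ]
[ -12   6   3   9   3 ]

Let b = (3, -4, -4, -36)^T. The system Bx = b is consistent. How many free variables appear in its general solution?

Row reduce the augmented matrix [B | b].
R2 ← R2 + (6/7)·R1: [0, -18/7, -44/7, -68/7, -38/7, -10/7]
R3 ← R3 − (6/7)·R1: [0, 32/7, 51/7, 33/7, 17/7, -46/7]
R4 ← R4 − (12/7)·R1: [0, 78/7, -3/7, 87/7, -15/7, -288/7]
R3 ← R3 + (16/9)·R2: [0, 0, -35/9, -113/9, -65/9, -82/9]
R4 ← R4 + (13/3)·R2: [0, 0, -83/3, -89/3, -77/3, -142/3]
R4 ← R4 − (249/35)·R3: [0, 0, 0, 2088/35, 180/7, 612/35]
The echelon form has 4 nonzero rows, and every pivot lies in the first 5 columns, so rank(B) = rank([B|b]) = 4.
The system is consistent.
Free variables = (unknowns) − (rank) = 5 − 4 = 1.

1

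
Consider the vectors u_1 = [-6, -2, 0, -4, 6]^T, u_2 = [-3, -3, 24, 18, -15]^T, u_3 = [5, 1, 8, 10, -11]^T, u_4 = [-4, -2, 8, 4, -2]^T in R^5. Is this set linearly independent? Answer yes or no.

Form the matrix with these vectors as rows and row reduce.
R2 ← R2 − (1/2)·R1: [0, -2, 24, 20, -18]
R3 ← R3 + (5/6)·R1: [0, -2/3, 8, 20/3, -6]
R4 ← R4 − (2/3)·R1: [0, -2/3, 8, 20/3, -6]
R3 ← R3 − (1/3)·R2: [0, 0, 0, 0, 0]
R4 ← R4 − (1/3)·R2: [0, 0, 0, 0, 0]
2 nonzero rows, so the 4 vectors span a space of dimension 2.
Since 2 < 4, the vectors are linearly dependent.

no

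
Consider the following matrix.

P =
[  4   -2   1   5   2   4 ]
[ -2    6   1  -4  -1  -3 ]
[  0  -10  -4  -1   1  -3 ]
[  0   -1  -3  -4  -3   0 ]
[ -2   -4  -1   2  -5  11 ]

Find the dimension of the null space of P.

Row reduce to echelon form.
R2 ← R2 + (1/2)·R1: [0, 5, 3/2, -3/2, 0, -1]
R5 ← R5 + (1/2)·R1: [0, -5, -1/2, 9/2, -4, 13]
R3 ← R3 + (2)·R2: [0, 0, -1, -4, 1, -5]
R4 ← R4 + (1/5)·R2: [0, 0, -27/10, -43/10, -3, -1/5]
R5 ← R5 + R2: [0, 0, 1, 3, -4, 12]
R4 ← R4 − (27/10)·R3: [0, 0, 0, 13/2, -57/10, 133/10]
R5 ← R5 + R3: [0, 0, 0, -1, -3, 7]
R5 ← R5 + (2/13)·R4: [0, 0, 0, 0, -252/65, 588/65]
5 nonzero rows, so rank(P) = 5.
P has 6 columns; by rank–nullity, nullity = 6 − 5 = 1.

1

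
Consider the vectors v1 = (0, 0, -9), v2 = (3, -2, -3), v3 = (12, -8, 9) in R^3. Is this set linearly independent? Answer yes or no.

Form the matrix with these vectors as rows and row reduce.
Swap R1 ↔ R2
R3 ← R3 − (4)·R1: [0, 0, 21]
R3 ← R3 + (7/3)·R2: [0, 0, 0]
2 nonzero rows, so the 3 vectors span a space of dimension 2.
Since 2 < 3, the vectors are linearly dependent.

no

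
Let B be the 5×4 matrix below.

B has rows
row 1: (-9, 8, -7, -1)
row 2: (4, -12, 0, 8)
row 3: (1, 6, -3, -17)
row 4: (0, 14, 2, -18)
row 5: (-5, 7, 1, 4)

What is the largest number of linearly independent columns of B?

3

Row reduce to echelon form.
R2 ← R2 + (4/9)·R1: [0, -76/9, -28/9, 68/9]
R3 ← R3 + (1/9)·R1: [0, 62/9, -34/9, -154/9]
R5 ← R5 − (5/9)·R1: [0, 23/9, 44/9, 41/9]
R3 ← R3 + (31/38)·R2: [0, 0, -120/19, -208/19]
R4 ← R4 + (63/38)·R2: [0, 0, -60/19, -104/19]
R5 ← R5 + (23/76)·R2: [0, 0, 75/19, 130/19]
R4 ← R4 − (1/2)·R3: [0, 0, 0, 0]
R5 ← R5 + (5/8)·R3: [0, 0, 0, 0]
Echelon form has 3 nonzero rows, so rank(B) = 3.
The rank gives the maximum number of linearly independent columns: 3.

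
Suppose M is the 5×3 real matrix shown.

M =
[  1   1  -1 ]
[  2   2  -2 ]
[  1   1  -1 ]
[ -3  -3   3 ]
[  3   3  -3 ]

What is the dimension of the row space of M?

1

Row reduce to echelon form.
R2 ← R2 − (2)·R1: [0, 0, 0]
R3 ← R3 − R1: [0, 0, 0]
R4 ← R4 + (3)·R1: [0, 0, 0]
R5 ← R5 − (3)·R1: [0, 0, 0]
Echelon form has 1 nonzero row, so rank(M) = 1.
The row space has dimension equal to the rank: 1.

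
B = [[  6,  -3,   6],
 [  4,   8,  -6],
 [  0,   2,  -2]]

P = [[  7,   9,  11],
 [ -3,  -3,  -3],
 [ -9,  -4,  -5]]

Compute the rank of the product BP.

First compute BP:
[[ -3,  39,  45],
 [ 58,  36,  50],
 [ 12,   2,   4]]
Now row reduce the product.
R2 ← R2 + (58/3)·R1: [0, 790, 920]
R3 ← R3 + (4)·R1: [0, 158, 184]
R3 ← R3 − (1/5)·R2: [0, 0, 0]
2 nonzero rows, so rank(BP) = 2.

2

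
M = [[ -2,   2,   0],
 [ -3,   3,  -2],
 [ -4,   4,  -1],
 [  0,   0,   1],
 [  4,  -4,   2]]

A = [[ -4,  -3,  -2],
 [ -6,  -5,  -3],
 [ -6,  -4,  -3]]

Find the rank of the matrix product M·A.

First compute MA:
[[ -4,  -4,  -2],
 [  6,   2,   3],
 [ -2,  -4,  -1],
 [ -6,  -4,  -3],
 [ -4,   0,  -2]]
Now row reduce the product.
R2 ← R2 + (3/2)·R1: [0, -4, 0]
R3 ← R3 − (1/2)·R1: [0, -2, 0]
R4 ← R4 − (3/2)·R1: [0, 2, 0]
R5 ← R5 − R1: [0, 4, 0]
R3 ← R3 − (1/2)·R2: [0, 0, 0]
R4 ← R4 + (1/2)·R2: [0, 0, 0]
R5 ← R5 + R2: [0, 0, 0]
2 nonzero rows, so rank(MA) = 2.

2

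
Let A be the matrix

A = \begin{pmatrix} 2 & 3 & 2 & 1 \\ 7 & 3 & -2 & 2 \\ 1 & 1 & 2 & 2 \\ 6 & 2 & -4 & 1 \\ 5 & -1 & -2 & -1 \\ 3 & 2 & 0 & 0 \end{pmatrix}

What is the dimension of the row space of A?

4

Row reduce to echelon form.
R2 ← R2 − (7/2)·R1: [0, -15/2, -9, -3/2]
R3 ← R3 − (1/2)·R1: [0, -1/2, 1, 3/2]
R4 ← R4 − (3)·R1: [0, -7, -10, -2]
R5 ← R5 − (5/2)·R1: [0, -17/2, -7, -7/2]
R6 ← R6 − (3/2)·R1: [0, -5/2, -3, -3/2]
R3 ← R3 − (1/15)·R2: [0, 0, 8/5, 8/5]
R4 ← R4 − (14/15)·R2: [0, 0, -8/5, -3/5]
R5 ← R5 − (17/15)·R2: [0, 0, 16/5, -9/5]
R6 ← R6 − (1/3)·R2: [0, 0, 0, -1]
R4 ← R4 + R3: [0, 0, 0, 1]
R5 ← R5 − (2)·R3: [0, 0, 0, -5]
R5 ← R5 + (5)·R4: [0, 0, 0, 0]
R6 ← R6 + R4: [0, 0, 0, 0]
Echelon form has 4 nonzero rows, so rank(A) = 4.
The row space has dimension equal to the rank: 4.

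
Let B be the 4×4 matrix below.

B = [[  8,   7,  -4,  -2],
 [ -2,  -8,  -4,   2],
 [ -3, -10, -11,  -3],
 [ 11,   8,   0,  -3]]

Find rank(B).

Row reduce to echelon form.
R2 ← R2 + (1/4)·R1: [0, -25/4, -5, 3/2]
R3 ← R3 + (3/8)·R1: [0, -59/8, -25/2, -15/4]
R4 ← R4 − (11/8)·R1: [0, -13/8, 11/2, -1/4]
R3 ← R3 − (59/50)·R2: [0, 0, -33/5, -138/25]
R4 ← R4 − (13/50)·R2: [0, 0, 34/5, -16/25]
R4 ← R4 + (34/33)·R3: [0, 0, 0, -348/55]
Echelon form has 4 nonzero rows, so rank(B) = 4.

4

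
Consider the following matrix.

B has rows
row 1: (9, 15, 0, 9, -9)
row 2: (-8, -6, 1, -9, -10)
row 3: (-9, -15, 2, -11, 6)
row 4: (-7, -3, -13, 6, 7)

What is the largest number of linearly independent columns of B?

3

Row reduce to echelon form.
R2 ← R2 + (8/9)·R1: [0, 22/3, 1, -1, -18]
R3 ← R3 + R1: [0, 0, 2, -2, -3]
R4 ← R4 + (7/9)·R1: [0, 26/3, -13, 13, 0]
R4 ← R4 − (13/11)·R2: [0, 0, -156/11, 156/11, 234/11]
R4 ← R4 + (78/11)·R3: [0, 0, 0, 0, 0]
Echelon form has 3 nonzero rows, so rank(B) = 3.
The rank gives the maximum number of linearly independent columns: 3.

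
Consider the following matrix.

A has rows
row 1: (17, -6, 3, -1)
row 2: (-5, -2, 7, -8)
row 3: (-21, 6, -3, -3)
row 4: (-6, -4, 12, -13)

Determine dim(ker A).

Row reduce to echelon form.
R2 ← R2 + (5/17)·R1: [0, -64/17, 134/17, -141/17]
R3 ← R3 + (21/17)·R1: [0, -24/17, 12/17, -72/17]
R4 ← R4 + (6/17)·R1: [0, -104/17, 222/17, -227/17]
R3 ← R3 − (3/8)·R2: [0, 0, -9/4, -9/8]
R4 ← R4 − (13/8)·R2: [0, 0, 1/4, 1/8]
R4 ← R4 + (1/9)·R3: [0, 0, 0, 0]
3 nonzero rows, so rank(A) = 3.
A has 4 columns; by rank–nullity, nullity = 4 − 3 = 1.

1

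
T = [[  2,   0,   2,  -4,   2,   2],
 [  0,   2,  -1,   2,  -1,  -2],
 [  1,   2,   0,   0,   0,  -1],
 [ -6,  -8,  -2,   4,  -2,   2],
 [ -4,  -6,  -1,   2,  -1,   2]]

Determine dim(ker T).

Row reduce to echelon form.
R3 ← R3 − (1/2)·R1: [0, 2, -1, 2, -1, -2]
R4 ← R4 + (3)·R1: [0, -8, 4, -8, 4, 8]
R5 ← R5 + (2)·R1: [0, -6, 3, -6, 3, 6]
R3 ← R3 − R2: [0, 0, 0, 0, 0, 0]
R4 ← R4 + (4)·R2: [0, 0, 0, 0, 0, 0]
R5 ← R5 + (3)·R2: [0, 0, 0, 0, 0, 0]
2 nonzero rows, so rank(T) = 2.
T has 6 columns; by rank–nullity, nullity = 6 − 2 = 4.

4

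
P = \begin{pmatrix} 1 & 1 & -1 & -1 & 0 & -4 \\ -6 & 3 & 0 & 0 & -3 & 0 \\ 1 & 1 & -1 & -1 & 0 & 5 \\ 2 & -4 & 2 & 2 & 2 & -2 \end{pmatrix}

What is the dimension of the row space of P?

Row reduce to echelon form.
R2 ← R2 + (6)·R1: [0, 9, -6, -6, -3, -24]
R3 ← R3 − R1: [0, 0, 0, 0, 0, 9]
R4 ← R4 − (2)·R1: [0, -6, 4, 4, 2, 6]
R4 ← R4 + (2/3)·R2: [0, 0, 0, 0, 0, -10]
R4 ← R4 + (10/9)·R3: [0, 0, 0, 0, 0, 0]
Echelon form has 3 nonzero rows, so rank(P) = 3.
The row space has dimension equal to the rank: 3.

3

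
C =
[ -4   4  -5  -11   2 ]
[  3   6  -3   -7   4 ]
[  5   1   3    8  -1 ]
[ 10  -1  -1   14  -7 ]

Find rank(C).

4

Row reduce to echelon form.
R2 ← R2 + (3/4)·R1: [0, 9, -27/4, -61/4, 11/2]
R3 ← R3 + (5/4)·R1: [0, 6, -13/4, -23/4, 3/2]
R4 ← R4 + (5/2)·R1: [0, 9, -27/2, -27/2, -2]
R3 ← R3 − (2/3)·R2: [0, 0, 5/4, 53/12, -13/6]
R4 ← R4 − R2: [0, 0, -27/4, 7/4, -15/2]
R4 ← R4 + (27/5)·R3: [0, 0, 0, 128/5, -96/5]
Echelon form has 4 nonzero rows, so rank(C) = 4.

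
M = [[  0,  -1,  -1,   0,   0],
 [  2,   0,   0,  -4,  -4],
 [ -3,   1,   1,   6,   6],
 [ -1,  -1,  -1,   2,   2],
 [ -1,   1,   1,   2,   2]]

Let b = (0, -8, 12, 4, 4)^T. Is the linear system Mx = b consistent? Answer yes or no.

Row reduce the augmented matrix [M | b].
Swap R1 ↔ R2
R3 ← R3 + (3/2)·R1: [0, 1, 1, 0, 0, 0]
R4 ← R4 + (1/2)·R1: [0, -1, -1, 0, 0, 0]
R5 ← R5 + (1/2)·R1: [0, 1, 1, 0, 0, 0]
R3 ← R3 + R2: [0, 0, 0, 0, 0, 0]
R4 ← R4 − R2: [0, 0, 0, 0, 0, 0]
R5 ← R5 + R2: [0, 0, 0, 0, 0, 0]
The echelon form has 2 nonzero rows, and every pivot lies in the first 5 columns, so rank(M) = rank([M|b]) = 2.
The system is consistent.

yes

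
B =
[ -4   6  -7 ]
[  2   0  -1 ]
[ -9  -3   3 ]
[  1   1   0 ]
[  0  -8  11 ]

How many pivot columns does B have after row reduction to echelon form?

3

Row reduce to echelon form.
R2 ← R2 + (1/2)·R1: [0, 3, -9/2]
R3 ← R3 − (9/4)·R1: [0, -33/2, 75/4]
R4 ← R4 + (1/4)·R1: [0, 5/2, -7/4]
R3 ← R3 + (11/2)·R2: [0, 0, -6]
R4 ← R4 − (5/6)·R2: [0, 0, 2]
R5 ← R5 + (8/3)·R2: [0, 0, -1]
R4 ← R4 + (1/3)·R3: [0, 0, 0]
R5 ← R5 − (1/6)·R3: [0, 0, 0]
Echelon form has 3 nonzero rows, so rank(B) = 3.
Each nonzero row contributes one pivot column: 3 pivot columns.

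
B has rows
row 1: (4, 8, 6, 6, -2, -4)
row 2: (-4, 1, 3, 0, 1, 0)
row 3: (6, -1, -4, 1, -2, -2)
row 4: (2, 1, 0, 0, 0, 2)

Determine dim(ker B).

Row reduce to echelon form.
R2 ← R2 + R1: [0, 9, 9, 6, -1, -4]
R3 ← R3 − (3/2)·R1: [0, -13, -13, -8, 1, 4]
R4 ← R4 − (1/2)·R1: [0, -3, -3, -3, 1, 4]
R3 ← R3 + (13/9)·R2: [0, 0, 0, 2/3, -4/9, -16/9]
R4 ← R4 + (1/3)·R2: [0, 0, 0, -1, 2/3, 8/3]
R4 ← R4 + (3/2)·R3: [0, 0, 0, 0, 0, 0]
3 nonzero rows, so rank(B) = 3.
B has 6 columns; by rank–nullity, nullity = 6 − 3 = 3.

3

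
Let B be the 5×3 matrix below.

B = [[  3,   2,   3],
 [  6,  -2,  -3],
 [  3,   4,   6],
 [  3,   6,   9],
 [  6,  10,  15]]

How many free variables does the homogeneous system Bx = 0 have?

Row reduce to echelon form.
R2 ← R2 − (2)·R1: [0, -6, -9]
R3 ← R3 − R1: [0, 2, 3]
R4 ← R4 − R1: [0, 4, 6]
R5 ← R5 − (2)·R1: [0, 6, 9]
R3 ← R3 + (1/3)·R2: [0, 0, 0]
R4 ← R4 + (2/3)·R2: [0, 0, 0]
R5 ← R5 + R2: [0, 0, 0]
2 nonzero rows, so rank(B) = 2.
B has 3 columns; by rank–nullity, nullity = 3 − 2 = 1.

1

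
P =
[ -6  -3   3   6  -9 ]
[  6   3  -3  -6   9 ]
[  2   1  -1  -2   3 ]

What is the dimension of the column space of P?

Row reduce to echelon form.
R2 ← R2 + R1: [0, 0, 0, 0, 0]
R3 ← R3 + (1/3)·R1: [0, 0, 0, 0, 0]
Echelon form has 1 nonzero row, so rank(P) = 1.
The column space has dimension equal to the rank: 1.

1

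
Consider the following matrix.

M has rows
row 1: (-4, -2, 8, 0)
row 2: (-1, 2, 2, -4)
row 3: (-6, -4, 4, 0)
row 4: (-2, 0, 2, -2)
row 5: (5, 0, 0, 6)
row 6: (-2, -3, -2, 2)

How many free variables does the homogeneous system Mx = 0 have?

1

Row reduce to echelon form.
R2 ← R2 − (1/4)·R1: [0, 5/2, 0, -4]
R3 ← R3 − (3/2)·R1: [0, -1, -8, 0]
R4 ← R4 − (1/2)·R1: [0, 1, -2, -2]
R5 ← R5 + (5/4)·R1: [0, -5/2, 10, 6]
R6 ← R6 − (1/2)·R1: [0, -2, -6, 2]
R3 ← R3 + (2/5)·R2: [0, 0, -8, -8/5]
R4 ← R4 − (2/5)·R2: [0, 0, -2, -2/5]
R5 ← R5 + R2: [0, 0, 10, 2]
R6 ← R6 + (4/5)·R2: [0, 0, -6, -6/5]
R4 ← R4 − (1/4)·R3: [0, 0, 0, 0]
R5 ← R5 + (5/4)·R3: [0, 0, 0, 0]
R6 ← R6 − (3/4)·R3: [0, 0, 0, 0]
3 nonzero rows, so rank(M) = 3.
M has 4 columns; by rank–nullity, nullity = 4 − 3 = 1.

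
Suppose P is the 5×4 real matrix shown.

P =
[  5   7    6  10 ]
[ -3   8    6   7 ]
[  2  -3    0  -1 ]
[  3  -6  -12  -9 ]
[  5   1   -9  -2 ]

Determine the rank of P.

3

Row reduce to echelon form.
R2 ← R2 + (3/5)·R1: [0, 61/5, 48/5, 13]
R3 ← R3 − (2/5)·R1: [0, -29/5, -12/5, -5]
R4 ← R4 − (3/5)·R1: [0, -51/5, -78/5, -15]
R5 ← R5 − R1: [0, -6, -15, -12]
R3 ← R3 + (29/61)·R2: [0, 0, 132/61, 72/61]
R4 ← R4 + (51/61)·R2: [0, 0, -462/61, -252/61]
R5 ← R5 + (30/61)·R2: [0, 0, -627/61, -342/61]
R4 ← R4 + (7/2)·R3: [0, 0, 0, 0]
R5 ← R5 + (19/4)·R3: [0, 0, 0, 0]
Echelon form has 3 nonzero rows, so rank(P) = 3.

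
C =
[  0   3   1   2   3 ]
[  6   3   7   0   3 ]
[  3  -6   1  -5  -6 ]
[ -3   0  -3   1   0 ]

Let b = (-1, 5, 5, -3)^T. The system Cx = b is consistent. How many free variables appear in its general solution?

3

Row reduce the augmented matrix [C | b].
Swap R1 ↔ R2
R3 ← R3 − (1/2)·R1: [0, -15/2, -5/2, -5, -15/2, 5/2]
R4 ← R4 + (1/2)·R1: [0, 3/2, 1/2, 1, 3/2, -1/2]
R3 ← R3 + (5/2)·R2: [0, 0, 0, 0, 0, 0]
R4 ← R4 − (1/2)·R2: [0, 0, 0, 0, 0, 0]
The echelon form has 2 nonzero rows, and every pivot lies in the first 5 columns, so rank(C) = rank([C|b]) = 2.
The system is consistent.
Free variables = (unknowns) − (rank) = 5 − 2 = 3.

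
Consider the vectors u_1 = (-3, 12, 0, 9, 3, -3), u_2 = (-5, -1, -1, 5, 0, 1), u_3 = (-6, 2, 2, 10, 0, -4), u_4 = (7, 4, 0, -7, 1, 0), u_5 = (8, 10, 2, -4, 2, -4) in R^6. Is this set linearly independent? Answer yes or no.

Form the matrix with these vectors as rows and row reduce.
R2 ← R2 − (5/3)·R1: [0, -21, -1, -10, -5, 6]
R3 ← R3 − (2)·R1: [0, -22, 2, -8, -6, 2]
R4 ← R4 + (7/3)·R1: [0, 32, 0, 14, 8, -7]
R5 ← R5 + (8/3)·R1: [0, 42, 2, 20, 10, -12]
R3 ← R3 − (22/21)·R2: [0, 0, 64/21, 52/21, -16/21, -30/7]
R4 ← R4 + (32/21)·R2: [0, 0, -32/21, -26/21, 8/21, 15/7]
R5 ← R5 + (2)·R2: [0, 0, 0, 0, 0, 0]
R4 ← R4 + (1/2)·R3: [0, 0, 0, 0, 0, 0]
3 nonzero rows, so the 5 vectors span a space of dimension 3.
Since 3 < 5, the vectors are linearly dependent.

no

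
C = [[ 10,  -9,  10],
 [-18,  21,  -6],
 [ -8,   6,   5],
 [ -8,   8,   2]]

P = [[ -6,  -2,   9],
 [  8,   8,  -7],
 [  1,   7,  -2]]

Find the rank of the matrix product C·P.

First compute CP:
[[-122, -22, 133],
 [270, 162, -297],
 [101,  99, -124],
 [114,  94, -132]]
Now row reduce the product.
R2 ← R2 + (135/61)·R1: [0, 6912/61, -162/61]
R3 ← R3 + (101/122)·R1: [0, 4928/61, -1695/122]
R4 ← R4 + (57/61)·R1: [0, 4480/61, -471/61]
R3 ← R3 − (77/108)·R2: [0, 0, -12]
R4 ← R4 − (35/54)·R2: [0, 0, -6]
R4 ← R4 − (1/2)·R3: [0, 0, 0]
3 nonzero rows, so rank(CP) = 3.

3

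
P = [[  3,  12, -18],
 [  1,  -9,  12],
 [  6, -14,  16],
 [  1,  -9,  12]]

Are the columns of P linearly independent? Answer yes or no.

Row reduce P to echelon form.
R2 ← R2 − (1/3)·R1: [0, -13, 18]
R3 ← R3 − (2)·R1: [0, -38, 52]
R4 ← R4 − (1/3)·R1: [0, -13, 18]
R3 ← R3 − (38/13)·R2: [0, 0, -8/13]
R4 ← R4 − R2: [0, 0, 0]
3 pivots among 3 columns.
Every column is a pivot column, so the columns are linearly independent.

yes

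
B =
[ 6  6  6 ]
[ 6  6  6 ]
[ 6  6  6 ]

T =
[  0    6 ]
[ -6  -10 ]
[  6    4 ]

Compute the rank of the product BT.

First compute BT:
[[  0,   0],
 [  0,   0],
 [  0,   0]]
Now row reduce the product.
0 nonzero rows, so rank(BT) = 0.

0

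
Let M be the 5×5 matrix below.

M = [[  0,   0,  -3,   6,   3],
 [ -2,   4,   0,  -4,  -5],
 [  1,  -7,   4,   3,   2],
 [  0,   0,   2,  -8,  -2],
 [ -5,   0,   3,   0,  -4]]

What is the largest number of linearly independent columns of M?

5

Row reduce to echelon form.
Swap R1 ↔ R2
R3 ← R3 + (1/2)·R1: [0, -5, 4, 1, -1/2]
R5 ← R5 − (5/2)·R1: [0, -10, 3, 10, 17/2]
Swap R2 ↔ R3
R5 ← R5 − (2)·R2: [0, 0, -5, 8, 19/2]
R4 ← R4 + (2/3)·R3: [0, 0, 0, -4, 0]
R5 ← R5 − (5/3)·R3: [0, 0, 0, -2, 9/2]
R5 ← R5 − (1/2)·R4: [0, 0, 0, 0, 9/2]
Echelon form has 5 nonzero rows, so rank(M) = 5.
The rank gives the maximum number of linearly independent columns: 5.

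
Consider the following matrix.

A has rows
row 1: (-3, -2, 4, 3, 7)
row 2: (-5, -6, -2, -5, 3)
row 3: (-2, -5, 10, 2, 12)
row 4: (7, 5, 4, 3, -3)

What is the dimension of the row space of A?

Row reduce to echelon form.
R2 ← R2 − (5/3)·R1: [0, -8/3, -26/3, -10, -26/3]
R3 ← R3 − (2/3)·R1: [0, -11/3, 22/3, 0, 22/3]
R4 ← R4 + (7/3)·R1: [0, 1/3, 40/3, 10, 40/3]
R3 ← R3 − (11/8)·R2: [0, 0, 77/4, 55/4, 77/4]
R4 ← R4 + (1/8)·R2: [0, 0, 49/4, 35/4, 49/4]
R4 ← R4 − (7/11)·R3: [0, 0, 0, 0, 0]
Echelon form has 3 nonzero rows, so rank(A) = 3.
The row space has dimension equal to the rank: 3.

3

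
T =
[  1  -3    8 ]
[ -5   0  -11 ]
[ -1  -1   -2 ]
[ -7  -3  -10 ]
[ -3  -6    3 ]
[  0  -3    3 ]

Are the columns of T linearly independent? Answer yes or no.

yes

Row reduce T to echelon form.
R2 ← R2 + (5)·R1: [0, -15, 29]
R3 ← R3 + R1: [0, -4, 6]
R4 ← R4 + (7)·R1: [0, -24, 46]
R5 ← R5 + (3)·R1: [0, -15, 27]
R3 ← R3 − (4/15)·R2: [0, 0, -26/15]
R4 ← R4 − (8/5)·R2: [0, 0, -2/5]
R5 ← R5 − R2: [0, 0, -2]
R6 ← R6 − (1/5)·R2: [0, 0, -14/5]
R4 ← R4 − (3/13)·R3: [0, 0, 0]
R5 ← R5 − (15/13)·R3: [0, 0, 0]
R6 ← R6 − (21/13)·R3: [0, 0, 0]
3 pivots among 3 columns.
Every column is a pivot column, so the columns are linearly independent.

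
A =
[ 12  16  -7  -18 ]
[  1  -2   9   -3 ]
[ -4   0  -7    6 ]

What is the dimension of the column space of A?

3

Row reduce to echelon form.
R2 ← R2 − (1/12)·R1: [0, -10/3, 115/12, -3/2]
R3 ← R3 + (1/3)·R1: [0, 16/3, -28/3, 0]
R3 ← R3 + (8/5)·R2: [0, 0, 6, -12/5]
Echelon form has 3 nonzero rows, so rank(A) = 3.
The column space has dimension equal to the rank: 3.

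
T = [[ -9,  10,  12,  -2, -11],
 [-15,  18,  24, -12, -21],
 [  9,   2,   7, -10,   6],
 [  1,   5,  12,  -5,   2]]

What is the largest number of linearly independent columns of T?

Row reduce to echelon form.
R2 ← R2 − (5/3)·R1: [0, 4/3, 4, -26/3, -8/3]
R3 ← R3 + R1: [0, 12, 19, -12, -5]
R4 ← R4 + (1/9)·R1: [0, 55/9, 40/3, -47/9, 7/9]
R3 ← R3 − (9)·R2: [0, 0, -17, 66, 19]
R4 ← R4 − (55/12)·R2: [0, 0, -5, 69/2, 13]
R4 ← R4 − (5/17)·R3: [0, 0, 0, 513/34, 126/17]
Echelon form has 4 nonzero rows, so rank(T) = 4.
The rank gives the maximum number of linearly independent columns: 4.

4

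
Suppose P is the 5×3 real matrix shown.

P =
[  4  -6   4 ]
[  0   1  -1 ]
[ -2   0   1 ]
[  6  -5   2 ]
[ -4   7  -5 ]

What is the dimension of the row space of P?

Row reduce to echelon form.
R3 ← R3 + (1/2)·R1: [0, -3, 3]
R4 ← R4 − (3/2)·R1: [0, 4, -4]
R5 ← R5 + R1: [0, 1, -1]
R3 ← R3 + (3)·R2: [0, 0, 0]
R4 ← R4 − (4)·R2: [0, 0, 0]
R5 ← R5 − R2: [0, 0, 0]
Echelon form has 2 nonzero rows, so rank(P) = 2.
The row space has dimension equal to the rank: 2.

2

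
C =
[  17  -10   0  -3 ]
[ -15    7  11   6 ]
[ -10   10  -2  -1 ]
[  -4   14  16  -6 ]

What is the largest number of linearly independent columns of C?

4

Row reduce to echelon form.
R2 ← R2 + (15/17)·R1: [0, -31/17, 11, 57/17]
R3 ← R3 + (10/17)·R1: [0, 70/17, -2, -47/17]
R4 ← R4 + (4/17)·R1: [0, 198/17, 16, -114/17]
R3 ← R3 + (70/31)·R2: [0, 0, 708/31, 149/31]
R4 ← R4 + (198/31)·R2: [0, 0, 2674/31, 456/31]
R4 ← R4 − (1337/354)·R3: [0, 0, 0, -1219/354]
Echelon form has 4 nonzero rows, so rank(C) = 4.
The rank gives the maximum number of linearly independent columns: 4.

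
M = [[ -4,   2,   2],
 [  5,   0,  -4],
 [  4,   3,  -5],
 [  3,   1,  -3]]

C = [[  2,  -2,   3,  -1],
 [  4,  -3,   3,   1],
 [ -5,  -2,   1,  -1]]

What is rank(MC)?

First compute MC:
[[-10,  -2,  -4,   4],
 [ 30,  -2,  11,  -1],
 [ 45,  -7,  16,   4],
 [ 25,  -3,   9,   1]]
Now row reduce the product.
R2 ← R2 + (3)·R1: [0, -8, -1, 11]
R3 ← R3 + (9/2)·R1: [0, -16, -2, 22]
R4 ← R4 + (5/2)·R1: [0, -8, -1, 11]
R3 ← R3 − (2)·R2: [0, 0, 0, 0]
R4 ← R4 − R2: [0, 0, 0, 0]
2 nonzero rows, so rank(MC) = 2.

2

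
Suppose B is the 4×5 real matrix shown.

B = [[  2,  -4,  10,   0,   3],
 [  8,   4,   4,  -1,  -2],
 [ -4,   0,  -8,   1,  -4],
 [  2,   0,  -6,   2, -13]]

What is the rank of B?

Row reduce to echelon form.
R2 ← R2 − (4)·R1: [0, 20, -36, -1, -14]
R3 ← R3 + (2)·R1: [0, -8, 12, 1, 2]
R4 ← R4 − R1: [0, 4, -16, 2, -16]
R3 ← R3 + (2/5)·R2: [0, 0, -12/5, 3/5, -18/5]
R4 ← R4 − (1/5)·R2: [0, 0, -44/5, 11/5, -66/5]
R4 ← R4 − (11/3)·R3: [0, 0, 0, 0, 0]
Echelon form has 3 nonzero rows, so rank(B) = 3.

3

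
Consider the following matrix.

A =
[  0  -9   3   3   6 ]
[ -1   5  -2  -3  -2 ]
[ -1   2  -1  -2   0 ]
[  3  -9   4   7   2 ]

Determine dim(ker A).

3

Row reduce to echelon form.
Swap R1 ↔ R2
R3 ← R3 − R1: [0, -3, 1, 1, 2]
R4 ← R4 + (3)·R1: [0, 6, -2, -2, -4]
R3 ← R3 − (1/3)·R2: [0, 0, 0, 0, 0]
R4 ← R4 + (2/3)·R2: [0, 0, 0, 0, 0]
2 nonzero rows, so rank(A) = 2.
A has 5 columns; by rank–nullity, nullity = 5 − 2 = 3.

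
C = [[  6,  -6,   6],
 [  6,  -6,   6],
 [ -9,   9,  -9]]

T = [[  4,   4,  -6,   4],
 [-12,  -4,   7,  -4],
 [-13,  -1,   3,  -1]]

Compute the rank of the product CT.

1

First compute CT:
[[ 18,  42, -60,  42],
 [ 18,  42, -60,  42],
 [-27, -63,  90, -63]]
Now row reduce the product.
R2 ← R2 − R1: [0, 0, 0, 0]
R3 ← R3 + (3/2)·R1: [0, 0, 0, 0]
1 nonzero row, so rank(CT) = 1.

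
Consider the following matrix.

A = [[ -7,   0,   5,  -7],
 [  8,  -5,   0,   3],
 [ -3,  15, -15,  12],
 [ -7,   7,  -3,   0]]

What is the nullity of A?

2

Row reduce to echelon form.
R2 ← R2 + (8/7)·R1: [0, -5, 40/7, -5]
R3 ← R3 − (3/7)·R1: [0, 15, -120/7, 15]
R4 ← R4 − R1: [0, 7, -8, 7]
R3 ← R3 + (3)·R2: [0, 0, 0, 0]
R4 ← R4 + (7/5)·R2: [0, 0, 0, 0]
2 nonzero rows, so rank(A) = 2.
A has 4 columns; by rank–nullity, nullity = 4 − 2 = 2.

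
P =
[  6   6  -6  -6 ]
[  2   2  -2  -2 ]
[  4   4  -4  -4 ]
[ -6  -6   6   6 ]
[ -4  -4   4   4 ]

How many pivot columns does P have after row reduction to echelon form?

Row reduce to echelon form.
R2 ← R2 − (1/3)·R1: [0, 0, 0, 0]
R3 ← R3 − (2/3)·R1: [0, 0, 0, 0]
R4 ← R4 + R1: [0, 0, 0, 0]
R5 ← R5 + (2/3)·R1: [0, 0, 0, 0]
Echelon form has 1 nonzero row, so rank(P) = 1.
Each nonzero row contributes one pivot column: 1 pivot columns.

1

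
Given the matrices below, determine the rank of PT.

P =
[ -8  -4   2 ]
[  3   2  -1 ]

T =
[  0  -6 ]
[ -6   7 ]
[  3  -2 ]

2

First compute PT:
[[ 30,  16],
 [-15,  -2]]
Now row reduce the product.
R2 ← R2 + (1/2)·R1: [0, 6]
2 nonzero rows, so rank(PT) = 2.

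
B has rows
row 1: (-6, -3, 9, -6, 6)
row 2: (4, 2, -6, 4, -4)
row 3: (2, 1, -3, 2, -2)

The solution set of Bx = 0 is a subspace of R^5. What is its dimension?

4

Row reduce to echelon form.
R2 ← R2 + (2/3)·R1: [0, 0, 0, 0, 0]
R3 ← R3 + (1/3)·R1: [0, 0, 0, 0, 0]
1 nonzero row, so rank(B) = 1.
B has 5 columns; by rank–nullity, nullity = 5 − 1 = 4.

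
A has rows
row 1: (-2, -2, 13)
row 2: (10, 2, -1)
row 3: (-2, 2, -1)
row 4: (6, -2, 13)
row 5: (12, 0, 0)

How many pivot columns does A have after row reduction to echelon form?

Row reduce to echelon form.
R2 ← R2 + (5)·R1: [0, -8, 64]
R3 ← R3 − R1: [0, 4, -14]
R4 ← R4 + (3)·R1: [0, -8, 52]
R5 ← R5 + (6)·R1: [0, -12, 78]
R3 ← R3 + (1/2)·R2: [0, 0, 18]
R4 ← R4 − R2: [0, 0, -12]
R5 ← R5 − (3/2)·R2: [0, 0, -18]
R4 ← R4 + (2/3)·R3: [0, 0, 0]
R5 ← R5 + R3: [0, 0, 0]
Echelon form has 3 nonzero rows, so rank(A) = 3.
Each nonzero row contributes one pivot column: 3 pivot columns.

3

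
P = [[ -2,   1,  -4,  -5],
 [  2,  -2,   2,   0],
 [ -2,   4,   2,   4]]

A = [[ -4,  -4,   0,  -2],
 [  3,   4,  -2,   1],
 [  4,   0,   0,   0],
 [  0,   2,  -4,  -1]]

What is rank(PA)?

First compute PA:
[[ -5,   2,  18,  10],
 [ -6, -16,   4,  -6],
 [ 28,  32, -24,   4]]
Now row reduce the product.
R2 ← R2 − (6/5)·R1: [0, -92/5, -88/5, -18]
R3 ← R3 + (28/5)·R1: [0, 216/5, 384/5, 60]
R3 ← R3 + (54/23)·R2: [0, 0, 816/23, 408/23]
3 nonzero rows, so rank(PA) = 3.

3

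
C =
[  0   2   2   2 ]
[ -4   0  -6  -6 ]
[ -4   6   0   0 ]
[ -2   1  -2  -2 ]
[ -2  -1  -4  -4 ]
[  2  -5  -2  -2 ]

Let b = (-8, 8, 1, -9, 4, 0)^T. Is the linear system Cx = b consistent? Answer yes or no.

no

Row reduce the augmented matrix [C | b].
Swap R1 ↔ R2
R3 ← R3 − R1: [0, 6, 6, 6, -7]
R4 ← R4 − (1/2)·R1: [0, 1, 1, 1, -13]
R5 ← R5 − (1/2)·R1: [0, -1, -1, -1, 0]
R6 ← R6 + (1/2)·R1: [0, -5, -5, -5, 4]
R3 ← R3 − (3)·R2: [0, 0, 0, 0, 17]
R4 ← R4 − (1/2)·R2: [0, 0, 0, 0, -9]
R5 ← R5 + (1/2)·R2: [0, 0, 0, 0, -4]
R6 ← R6 + (5/2)·R2: [0, 0, 0, 0, -16]
R4 ← R4 + (9/17)·R3: [0, 0, 0, 0, 0]
R5 ← R5 + (4/17)·R3: [0, 0, 0, 0, 0]
R6 ← R6 + (16/17)·R3: [0, 0, 0, 0, 0]
The echelon form has 3 nonzero rows; the last pivot sits in the augmented column, so rank(C) = 2 but rank([C|b]) = 3.
Since the ranks differ, the system is inconsistent.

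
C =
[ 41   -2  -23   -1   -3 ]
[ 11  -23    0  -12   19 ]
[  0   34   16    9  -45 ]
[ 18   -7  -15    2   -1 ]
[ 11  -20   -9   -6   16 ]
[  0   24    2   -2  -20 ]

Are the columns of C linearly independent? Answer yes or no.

Row reduce C to echelon form.
R2 ← R2 − (11/41)·R1: [0, -921/41, 253/41, -481/41, 812/41]
R4 ← R4 − (18/41)·R1: [0, -251/41, -201/41, 100/41, 13/41]
R5 ← R5 − (11/41)·R1: [0, -798/41, -116/41, -235/41, 689/41]
R3 ← R3 + (1394/921)·R2: [0, 0, 23338/921, -8065/921, -13837/921]
R4 ← R4 − (251/921)·R2: [0, 0, -6064/921, 5191/921, -4679/921]
R5 ← R5 − (266/307)·R2: [0, 0, -2510/307, 1361/307, -109/307]
R6 ← R6 + (328/307)·R2: [0, 0, 2638/307, -4462/307, 356/307]
R4 ← R4 + (3032/11669)·R3: [0, 0, 0, 39219/11669, -104835/11669]
R5 ← R5 + (3765/11669)·R3: [0, 0, 0, 18762/11669, -60708/11669]
R6 ← R6 − (3957/11669)·R3: [0, 0, 0, -134949/11669, 72981/11669]
R5 ← R5 − (6254/13073)·R4: [0, 0, 0, 0, -11826/13073]
R6 ← R6 + (44983/13073)·R4: [0, 0, 0, 0, -322368/13073]
R6 ← R6 − (736/27)·R5: [0, 0, 0, 0, 0]
5 pivots among 5 columns.
Every column is a pivot column, so the columns are linearly independent.

yes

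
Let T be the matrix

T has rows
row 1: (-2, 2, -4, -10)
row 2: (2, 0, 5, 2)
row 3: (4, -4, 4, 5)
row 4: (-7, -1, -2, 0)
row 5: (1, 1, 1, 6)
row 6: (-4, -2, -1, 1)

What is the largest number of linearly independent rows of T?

Row reduce to echelon form.
R2 ← R2 + R1: [0, 2, 1, -8]
R3 ← R3 + (2)·R1: [0, 0, -4, -15]
R4 ← R4 − (7/2)·R1: [0, -8, 12, 35]
R5 ← R5 + (1/2)·R1: [0, 2, -1, 1]
R6 ← R6 − (2)·R1: [0, -6, 7, 21]
R4 ← R4 + (4)·R2: [0, 0, 16, 3]
R5 ← R5 − R2: [0, 0, -2, 9]
R6 ← R6 + (3)·R2: [0, 0, 10, -3]
R4 ← R4 + (4)·R3: [0, 0, 0, -57]
R5 ← R5 − (1/2)·R3: [0, 0, 0, 33/2]
R6 ← R6 + (5/2)·R3: [0, 0, 0, -81/2]
R5 ← R5 + (11/38)·R4: [0, 0, 0, 0]
R6 ← R6 − (27/38)·R4: [0, 0, 0, 0]
Echelon form has 4 nonzero rows, so rank(T) = 4.
The rank gives the maximum number of linearly independent rows: 4.

4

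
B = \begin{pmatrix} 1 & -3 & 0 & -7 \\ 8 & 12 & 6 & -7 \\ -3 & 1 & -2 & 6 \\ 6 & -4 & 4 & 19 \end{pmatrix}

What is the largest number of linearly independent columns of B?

4

Row reduce to echelon form.
R2 ← R2 − (8)·R1: [0, 36, 6, 49]
R3 ← R3 + (3)·R1: [0, -8, -2, -15]
R4 ← R4 − (6)·R1: [0, 14, 4, 61]
R3 ← R3 + (2/9)·R2: [0, 0, -2/3, -37/9]
R4 ← R4 − (7/18)·R2: [0, 0, 5/3, 755/18]
R4 ← R4 + (5/2)·R3: [0, 0, 0, 95/3]
Echelon form has 4 nonzero rows, so rank(B) = 4.
The rank gives the maximum number of linearly independent columns: 4.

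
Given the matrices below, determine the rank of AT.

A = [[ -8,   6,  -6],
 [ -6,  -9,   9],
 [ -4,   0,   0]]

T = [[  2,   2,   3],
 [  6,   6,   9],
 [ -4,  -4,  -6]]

First compute AT:
[[ 44,  44,  66],
 [-102, -102, -153],
 [ -8,  -8, -12]]
Now row reduce the product.
R2 ← R2 + (51/22)·R1: [0, 0, 0]
R3 ← R3 + (2/11)·R1: [0, 0, 0]
1 nonzero row, so rank(AT) = 1.

1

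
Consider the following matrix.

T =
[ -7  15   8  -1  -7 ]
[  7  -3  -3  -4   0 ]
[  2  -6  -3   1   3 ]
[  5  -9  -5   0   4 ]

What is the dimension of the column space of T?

Row reduce to echelon form.
R2 ← R2 + R1: [0, 12, 5, -5, -7]
R3 ← R3 + (2/7)·R1: [0, -12/7, -5/7, 5/7, 1]
R4 ← R4 + (5/7)·R1: [0, 12/7, 5/7, -5/7, -1]
R3 ← R3 + (1/7)·R2: [0, 0, 0, 0, 0]
R4 ← R4 − (1/7)·R2: [0, 0, 0, 0, 0]
Echelon form has 2 nonzero rows, so rank(T) = 2.
The column space has dimension equal to the rank: 2.

2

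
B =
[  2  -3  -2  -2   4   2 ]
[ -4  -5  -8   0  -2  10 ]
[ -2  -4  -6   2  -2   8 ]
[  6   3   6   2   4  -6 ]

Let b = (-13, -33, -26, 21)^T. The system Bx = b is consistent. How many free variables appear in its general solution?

2

Row reduce the augmented matrix [B | b].
R2 ← R2 + (2)·R1: [0, -11, -12, -4, 6, 14, -59]
R3 ← R3 + R1: [0, -7, -8, 0, 2, 10, -39]
R4 ← R4 − (3)·R1: [0, 12, 12, 8, -8, -12, 60]
R3 ← R3 − (7/11)·R2: [0, 0, -4/11, 28/11, -20/11, 12/11, -16/11]
R4 ← R4 + (12/11)·R2: [0, 0, -12/11, 40/11, -16/11, 36/11, -48/11]
R4 ← R4 − (3)·R3: [0, 0, 0, -4, 4, 0, 0]
The echelon form has 4 nonzero rows, and every pivot lies in the first 6 columns, so rank(B) = rank([B|b]) = 4.
The system is consistent.
Free variables = (unknowns) − (rank) = 6 − 4 = 2.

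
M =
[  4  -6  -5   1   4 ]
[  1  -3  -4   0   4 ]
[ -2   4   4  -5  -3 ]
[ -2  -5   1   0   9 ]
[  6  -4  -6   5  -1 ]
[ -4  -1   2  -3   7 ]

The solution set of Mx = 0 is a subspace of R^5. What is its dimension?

0

Row reduce to echelon form.
R2 ← R2 − (1/4)·R1: [0, -3/2, -11/4, -1/4, 3]
R3 ← R3 + (1/2)·R1: [0, 1, 3/2, -9/2, -1]
R4 ← R4 + (1/2)·R1: [0, -8, -3/2, 1/2, 11]
R5 ← R5 − (3/2)·R1: [0, 5, 3/2, 7/2, -7]
R6 ← R6 + R1: [0, -7, -3, -2, 11]
R3 ← R3 + (2/3)·R2: [0, 0, -1/3, -14/3, 1]
R4 ← R4 − (16/3)·R2: [0, 0, 79/6, 11/6, -5]
R5 ← R5 + (10/3)·R2: [0, 0, -23/3, 8/3, 3]
R6 ← R6 − (14/3)·R2: [0, 0, 59/6, -5/6, -3]
R4 ← R4 + (79/2)·R3: [0, 0, 0, -365/2, 69/2]
R5 ← R5 − (23)·R3: [0, 0, 0, 110, -20]
R6 ← R6 + (59/2)·R3: [0, 0, 0, -277/2, 53/2]
R5 ← R5 + (44/73)·R4: [0, 0, 0, 0, 58/73]
R6 ← R6 − (277/365)·R4: [0, 0, 0, 0, 116/365]
R6 ← R6 − (2/5)·R5: [0, 0, 0, 0, 0]
5 nonzero rows, so rank(M) = 5.
M has 5 columns; by rank–nullity, nullity = 5 − 5 = 0.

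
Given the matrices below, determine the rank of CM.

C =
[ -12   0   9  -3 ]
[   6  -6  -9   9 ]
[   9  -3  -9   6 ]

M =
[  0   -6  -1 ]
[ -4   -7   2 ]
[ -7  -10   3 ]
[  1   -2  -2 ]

First compute CM:
[[-66, -12,  45],
 [ 96,  78, -63],
 [ 81,  45, -54]]
Now row reduce the product.
R2 ← R2 + (16/11)·R1: [0, 666/11, 27/11]
R3 ← R3 + (27/22)·R1: [0, 333/11, 27/22]
R3 ← R3 − (1/2)·R2: [0, 0, 0]
2 nonzero rows, so rank(CM) = 2.

2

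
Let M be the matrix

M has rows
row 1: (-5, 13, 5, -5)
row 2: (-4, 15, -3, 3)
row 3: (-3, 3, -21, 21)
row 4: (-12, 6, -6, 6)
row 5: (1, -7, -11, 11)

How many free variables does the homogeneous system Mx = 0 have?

Row reduce to echelon form.
R2 ← R2 − (4/5)·R1: [0, 23/5, -7, 7]
R3 ← R3 − (3/5)·R1: [0, -24/5, -24, 24]
R4 ← R4 − (12/5)·R1: [0, -126/5, -18, 18]
R5 ← R5 + (1/5)·R1: [0, -22/5, -10, 10]
R3 ← R3 + (24/23)·R2: [0, 0, -720/23, 720/23]
R4 ← R4 + (126/23)·R2: [0, 0, -1296/23, 1296/23]
R5 ← R5 + (22/23)·R2: [0, 0, -384/23, 384/23]
R4 ← R4 − (9/5)·R3: [0, 0, 0, 0]
R5 ← R5 − (8/15)·R3: [0, 0, 0, 0]
3 nonzero rows, so rank(M) = 3.
M has 4 columns; by rank–nullity, nullity = 4 − 3 = 1.

1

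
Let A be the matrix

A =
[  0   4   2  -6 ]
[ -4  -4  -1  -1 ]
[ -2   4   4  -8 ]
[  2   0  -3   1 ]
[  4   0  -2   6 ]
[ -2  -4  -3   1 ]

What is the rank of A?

Row reduce to echelon form.
Swap R1 ↔ R2
R3 ← R3 − (1/2)·R1: [0, 6, 9/2, -15/2]
R4 ← R4 + (1/2)·R1: [0, -2, -7/2, 1/2]
R5 ← R5 + R1: [0, -4, -3, 5]
R6 ← R6 − (1/2)·R1: [0, -2, -5/2, 3/2]
R3 ← R3 − (3/2)·R2: [0, 0, 3/2, 3/2]
R4 ← R4 + (1/2)·R2: [0, 0, -5/2, -5/2]
R5 ← R5 + R2: [0, 0, -1, -1]
R6 ← R6 + (1/2)·R2: [0, 0, -3/2, -3/2]
R4 ← R4 + (5/3)·R3: [0, 0, 0, 0]
R5 ← R5 + (2/3)·R3: [0, 0, 0, 0]
R6 ← R6 + R3: [0, 0, 0, 0]
Echelon form has 3 nonzero rows, so rank(A) = 3.

3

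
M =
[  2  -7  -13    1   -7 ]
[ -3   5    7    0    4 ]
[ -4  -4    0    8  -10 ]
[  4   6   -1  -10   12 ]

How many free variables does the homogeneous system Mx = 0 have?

1

Row reduce to echelon form.
R2 ← R2 + (3/2)·R1: [0, -11/2, -25/2, 3/2, -13/2]
R3 ← R3 + (2)·R1: [0, -18, -26, 10, -24]
R4 ← R4 − (2)·R1: [0, 20, 25, -12, 26]
R3 ← R3 − (36/11)·R2: [0, 0, 164/11, 56/11, -30/11]
R4 ← R4 + (40/11)·R2: [0, 0, -225/11, -72/11, 26/11]
R4 ← R4 + (225/164)·R3: [0, 0, 0, 18/41, -113/82]
4 nonzero rows, so rank(M) = 4.
M has 5 columns; by rank–nullity, nullity = 5 − 4 = 1.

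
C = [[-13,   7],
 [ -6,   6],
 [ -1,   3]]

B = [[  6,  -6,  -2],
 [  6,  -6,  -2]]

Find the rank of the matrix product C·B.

1

First compute CB:
[[-36,  36,  12],
 [  0,   0,   0],
 [ 12, -12,  -4]]
Now row reduce the product.
R3 ← R3 + (1/3)·R1: [0, 0, 0]
1 nonzero row, so rank(CB) = 1.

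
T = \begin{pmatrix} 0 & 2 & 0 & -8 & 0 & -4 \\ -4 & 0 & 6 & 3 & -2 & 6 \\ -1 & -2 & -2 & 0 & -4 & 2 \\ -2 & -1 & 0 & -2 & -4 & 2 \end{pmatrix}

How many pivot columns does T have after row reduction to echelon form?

3

Row reduce to echelon form.
Swap R1 ↔ R2
R3 ← R3 − (1/4)·R1: [0, -2, -7/2, -3/4, -7/2, 1/2]
R4 ← R4 − (1/2)·R1: [0, -1, -3, -7/2, -3, -1]
R3 ← R3 + R2: [0, 0, -7/2, -35/4, -7/2, -7/2]
R4 ← R4 + (1/2)·R2: [0, 0, -3, -15/2, -3, -3]
R4 ← R4 − (6/7)·R3: [0, 0, 0, 0, 0, 0]
Echelon form has 3 nonzero rows, so rank(T) = 3.
Each nonzero row contributes one pivot column: 3 pivot columns.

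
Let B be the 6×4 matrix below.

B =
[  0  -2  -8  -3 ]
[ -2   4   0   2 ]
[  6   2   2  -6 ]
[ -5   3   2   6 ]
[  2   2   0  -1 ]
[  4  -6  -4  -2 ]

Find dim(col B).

Row reduce to echelon form.
Swap R1 ↔ R2
R3 ← R3 + (3)·R1: [0, 14, 2, 0]
R4 ← R4 − (5/2)·R1: [0, -7, 2, 1]
R5 ← R5 + R1: [0, 6, 0, 1]
R6 ← R6 + (2)·R1: [0, 2, -4, 2]
R3 ← R3 + (7)·R2: [0, 0, -54, -21]
R4 ← R4 − (7/2)·R2: [0, 0, 30, 23/2]
R5 ← R5 + (3)·R2: [0, 0, -24, -8]
R6 ← R6 + R2: [0, 0, -12, -1]
R4 ← R4 + (5/9)·R3: [0, 0, 0, -1/6]
R5 ← R5 − (4/9)·R3: [0, 0, 0, 4/3]
R6 ← R6 − (2/9)·R3: [0, 0, 0, 11/3]
R5 ← R5 + (8)·R4: [0, 0, 0, 0]
R6 ← R6 + (22)·R4: [0, 0, 0, 0]
Echelon form has 4 nonzero rows, so rank(B) = 4.
The column space has dimension equal to the rank: 4.

4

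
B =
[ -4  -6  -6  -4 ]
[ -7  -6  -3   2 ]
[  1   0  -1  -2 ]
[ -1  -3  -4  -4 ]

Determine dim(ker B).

2

Row reduce to echelon form.
R2 ← R2 − (7/4)·R1: [0, 9/2, 15/2, 9]
R3 ← R3 + (1/4)·R1: [0, -3/2, -5/2, -3]
R4 ← R4 − (1/4)·R1: [0, -3/2, -5/2, -3]
R3 ← R3 + (1/3)·R2: [0, 0, 0, 0]
R4 ← R4 + (1/3)·R2: [0, 0, 0, 0]
2 nonzero rows, so rank(B) = 2.
B has 4 columns; by rank–nullity, nullity = 4 − 2 = 2.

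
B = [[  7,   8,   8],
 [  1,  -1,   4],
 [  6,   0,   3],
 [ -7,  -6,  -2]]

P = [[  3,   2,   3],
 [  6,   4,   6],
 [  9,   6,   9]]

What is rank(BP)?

First compute BP:
[[141,  94, 141],
 [ 33,  22,  33],
 [ 45,  30,  45],
 [-75, -50, -75]]
Now row reduce the product.
R2 ← R2 − (11/47)·R1: [0, 0, 0]
R3 ← R3 − (15/47)·R1: [0, 0, 0]
R4 ← R4 + (25/47)·R1: [0, 0, 0]
1 nonzero row, so rank(BP) = 1.

1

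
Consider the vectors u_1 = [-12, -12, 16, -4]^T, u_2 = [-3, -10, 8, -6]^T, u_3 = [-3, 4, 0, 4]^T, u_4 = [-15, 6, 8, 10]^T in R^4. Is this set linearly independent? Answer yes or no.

Form the matrix with these vectors as rows and row reduce.
R2 ← R2 − (1/4)·R1: [0, -7, 4, -5]
R3 ← R3 − (1/4)·R1: [0, 7, -4, 5]
R4 ← R4 − (5/4)·R1: [0, 21, -12, 15]
R3 ← R3 + R2: [0, 0, 0, 0]
R4 ← R4 + (3)·R2: [0, 0, 0, 0]
2 nonzero rows, so the 4 vectors span a space of dimension 2.
Since 2 < 4, the vectors are linearly dependent.

no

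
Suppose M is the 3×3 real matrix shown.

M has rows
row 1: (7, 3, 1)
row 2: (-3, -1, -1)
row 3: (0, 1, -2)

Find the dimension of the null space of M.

Row reduce to echelon form.
R2 ← R2 + (3/7)·R1: [0, 2/7, -4/7]
R3 ← R3 − (7/2)·R2: [0, 0, 0]
2 nonzero rows, so rank(M) = 2.
M has 3 columns; by rank–nullity, nullity = 3 − 2 = 1.

1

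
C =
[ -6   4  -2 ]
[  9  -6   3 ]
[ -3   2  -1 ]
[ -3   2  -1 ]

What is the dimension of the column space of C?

Row reduce to echelon form.
R2 ← R2 + (3/2)·R1: [0, 0, 0]
R3 ← R3 − (1/2)·R1: [0, 0, 0]
R4 ← R4 − (1/2)·R1: [0, 0, 0]
Echelon form has 1 nonzero row, so rank(C) = 1.
The column space has dimension equal to the rank: 1.

1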